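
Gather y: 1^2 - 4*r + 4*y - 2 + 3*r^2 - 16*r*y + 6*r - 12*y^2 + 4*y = 3*r^2 + 2*r - 12*y^2 + y*(8 - 16*r) - 1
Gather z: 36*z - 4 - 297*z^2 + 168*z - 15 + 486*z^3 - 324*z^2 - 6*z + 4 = 486*z^3 - 621*z^2 + 198*z - 15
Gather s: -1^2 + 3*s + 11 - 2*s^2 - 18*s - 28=-2*s^2 - 15*s - 18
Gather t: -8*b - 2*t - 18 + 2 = -8*b - 2*t - 16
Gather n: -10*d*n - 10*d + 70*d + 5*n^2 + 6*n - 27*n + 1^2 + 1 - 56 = 60*d + 5*n^2 + n*(-10*d - 21) - 54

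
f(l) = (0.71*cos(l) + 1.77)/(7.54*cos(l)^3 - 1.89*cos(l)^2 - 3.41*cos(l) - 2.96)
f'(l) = (0.71*cos(l) + 1.77)*(22.62*sin(l)*cos(l)^2 - 3.78*sin(l)*cos(l) - 3.41*sin(l))/(7.54*cos(l)^3 - 1.89*cos(l)^2 - 3.41*cos(l) - 2.96)^2 - 0.71*sin(l)/(7.54*cos(l)^3 - 1.89*cos(l)^2 - 3.41*cos(l) - 2.96)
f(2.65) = -0.17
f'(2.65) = 0.27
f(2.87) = -0.13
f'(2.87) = 0.12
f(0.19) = -2.49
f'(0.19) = 7.11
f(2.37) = -0.30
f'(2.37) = 0.64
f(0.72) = -0.68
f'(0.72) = 1.00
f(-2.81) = -0.14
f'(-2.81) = -0.15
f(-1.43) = -0.54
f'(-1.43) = 0.34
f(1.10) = -0.50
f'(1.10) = 0.10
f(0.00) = -3.44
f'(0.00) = 0.00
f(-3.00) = -0.12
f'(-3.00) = -0.06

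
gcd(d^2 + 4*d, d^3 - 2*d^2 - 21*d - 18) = 1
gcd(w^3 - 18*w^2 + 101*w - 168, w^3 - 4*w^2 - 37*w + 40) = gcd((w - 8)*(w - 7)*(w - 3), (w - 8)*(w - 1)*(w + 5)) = w - 8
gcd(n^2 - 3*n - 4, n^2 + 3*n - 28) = n - 4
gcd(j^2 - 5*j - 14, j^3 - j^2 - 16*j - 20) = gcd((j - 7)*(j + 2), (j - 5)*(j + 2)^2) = j + 2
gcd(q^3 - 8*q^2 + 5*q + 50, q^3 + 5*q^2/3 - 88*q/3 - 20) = q - 5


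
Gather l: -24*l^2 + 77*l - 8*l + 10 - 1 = -24*l^2 + 69*l + 9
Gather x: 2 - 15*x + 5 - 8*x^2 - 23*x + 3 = -8*x^2 - 38*x + 10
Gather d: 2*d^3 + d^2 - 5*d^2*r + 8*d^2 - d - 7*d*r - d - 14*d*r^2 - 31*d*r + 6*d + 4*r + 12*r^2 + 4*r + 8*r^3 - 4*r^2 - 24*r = 2*d^3 + d^2*(9 - 5*r) + d*(-14*r^2 - 38*r + 4) + 8*r^3 + 8*r^2 - 16*r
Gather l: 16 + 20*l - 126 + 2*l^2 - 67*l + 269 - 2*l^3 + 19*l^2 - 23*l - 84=-2*l^3 + 21*l^2 - 70*l + 75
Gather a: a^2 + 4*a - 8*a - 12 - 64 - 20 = a^2 - 4*a - 96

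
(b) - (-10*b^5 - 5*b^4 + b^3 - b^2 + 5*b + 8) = 10*b^5 + 5*b^4 - b^3 + b^2 - 4*b - 8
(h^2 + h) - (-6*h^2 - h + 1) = 7*h^2 + 2*h - 1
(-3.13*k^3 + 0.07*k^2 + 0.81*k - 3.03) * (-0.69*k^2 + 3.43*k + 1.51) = 2.1597*k^5 - 10.7842*k^4 - 5.0451*k^3 + 4.9747*k^2 - 9.1698*k - 4.5753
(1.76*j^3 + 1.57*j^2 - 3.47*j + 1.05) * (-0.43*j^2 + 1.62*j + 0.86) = -0.7568*j^5 + 2.1761*j^4 + 5.5491*j^3 - 4.7227*j^2 - 1.2832*j + 0.903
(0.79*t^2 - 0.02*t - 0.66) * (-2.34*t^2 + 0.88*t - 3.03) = -1.8486*t^4 + 0.742*t^3 - 0.8669*t^2 - 0.5202*t + 1.9998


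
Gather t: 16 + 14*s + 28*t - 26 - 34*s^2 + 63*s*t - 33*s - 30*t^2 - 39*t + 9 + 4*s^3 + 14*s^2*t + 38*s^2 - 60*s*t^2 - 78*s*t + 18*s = 4*s^3 + 4*s^2 - s + t^2*(-60*s - 30) + t*(14*s^2 - 15*s - 11) - 1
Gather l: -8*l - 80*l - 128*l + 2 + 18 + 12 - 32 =-216*l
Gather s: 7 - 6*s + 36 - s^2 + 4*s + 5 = -s^2 - 2*s + 48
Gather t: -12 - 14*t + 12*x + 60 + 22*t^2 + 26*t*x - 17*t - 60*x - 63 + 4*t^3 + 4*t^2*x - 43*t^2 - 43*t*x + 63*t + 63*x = 4*t^3 + t^2*(4*x - 21) + t*(32 - 17*x) + 15*x - 15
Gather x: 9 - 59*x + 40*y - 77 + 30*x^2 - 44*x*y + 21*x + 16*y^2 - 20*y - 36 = 30*x^2 + x*(-44*y - 38) + 16*y^2 + 20*y - 104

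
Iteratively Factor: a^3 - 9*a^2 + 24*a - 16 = (a - 4)*(a^2 - 5*a + 4) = (a - 4)^2*(a - 1)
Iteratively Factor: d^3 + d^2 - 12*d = (d + 4)*(d^2 - 3*d) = d*(d + 4)*(d - 3)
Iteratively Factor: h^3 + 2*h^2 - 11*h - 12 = (h - 3)*(h^2 + 5*h + 4) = (h - 3)*(h + 4)*(h + 1)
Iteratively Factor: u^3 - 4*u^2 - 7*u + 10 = (u - 1)*(u^2 - 3*u - 10) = (u - 1)*(u + 2)*(u - 5)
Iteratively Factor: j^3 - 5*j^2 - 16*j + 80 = (j - 5)*(j^2 - 16) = (j - 5)*(j + 4)*(j - 4)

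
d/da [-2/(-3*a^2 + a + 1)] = 2*(1 - 6*a)/(-3*a^2 + a + 1)^2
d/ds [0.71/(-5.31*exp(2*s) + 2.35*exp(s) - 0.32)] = (7.5402*exp(s) - 1.6685)*exp(s)/(5.31*exp(2*s) - 2.35*exp(s) + 0.32)^2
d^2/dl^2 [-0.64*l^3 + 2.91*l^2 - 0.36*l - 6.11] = 5.82 - 3.84*l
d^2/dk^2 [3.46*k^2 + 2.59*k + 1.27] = 6.92000000000000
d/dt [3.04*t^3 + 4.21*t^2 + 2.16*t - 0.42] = 9.12*t^2 + 8.42*t + 2.16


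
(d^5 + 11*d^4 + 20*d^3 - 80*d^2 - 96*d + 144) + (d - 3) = d^5 + 11*d^4 + 20*d^3 - 80*d^2 - 95*d + 141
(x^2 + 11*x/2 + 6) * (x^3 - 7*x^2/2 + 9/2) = x^5 + 2*x^4 - 53*x^3/4 - 33*x^2/2 + 99*x/4 + 27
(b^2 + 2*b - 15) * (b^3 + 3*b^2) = b^5 + 5*b^4 - 9*b^3 - 45*b^2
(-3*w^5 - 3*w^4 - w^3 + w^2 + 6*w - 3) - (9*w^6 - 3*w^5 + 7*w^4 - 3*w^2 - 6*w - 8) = -9*w^6 - 10*w^4 - w^3 + 4*w^2 + 12*w + 5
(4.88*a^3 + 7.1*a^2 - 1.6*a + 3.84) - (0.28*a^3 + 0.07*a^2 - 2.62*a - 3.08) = 4.6*a^3 + 7.03*a^2 + 1.02*a + 6.92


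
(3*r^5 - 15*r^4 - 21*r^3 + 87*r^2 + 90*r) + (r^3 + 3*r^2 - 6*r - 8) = 3*r^5 - 15*r^4 - 20*r^3 + 90*r^2 + 84*r - 8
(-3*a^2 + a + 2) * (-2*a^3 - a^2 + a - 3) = 6*a^5 + a^4 - 8*a^3 + 8*a^2 - a - 6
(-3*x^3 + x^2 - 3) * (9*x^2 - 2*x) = -27*x^5 + 15*x^4 - 2*x^3 - 27*x^2 + 6*x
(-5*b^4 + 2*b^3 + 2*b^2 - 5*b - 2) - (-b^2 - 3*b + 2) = -5*b^4 + 2*b^3 + 3*b^2 - 2*b - 4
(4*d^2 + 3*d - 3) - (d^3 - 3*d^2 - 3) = -d^3 + 7*d^2 + 3*d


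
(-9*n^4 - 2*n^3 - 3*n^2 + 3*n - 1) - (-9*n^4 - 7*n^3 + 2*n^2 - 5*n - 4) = 5*n^3 - 5*n^2 + 8*n + 3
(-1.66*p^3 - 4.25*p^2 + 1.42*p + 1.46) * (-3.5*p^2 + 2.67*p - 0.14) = 5.81*p^5 + 10.4428*p^4 - 16.0851*p^3 - 0.723599999999999*p^2 + 3.6994*p - 0.2044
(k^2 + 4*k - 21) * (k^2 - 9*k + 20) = k^4 - 5*k^3 - 37*k^2 + 269*k - 420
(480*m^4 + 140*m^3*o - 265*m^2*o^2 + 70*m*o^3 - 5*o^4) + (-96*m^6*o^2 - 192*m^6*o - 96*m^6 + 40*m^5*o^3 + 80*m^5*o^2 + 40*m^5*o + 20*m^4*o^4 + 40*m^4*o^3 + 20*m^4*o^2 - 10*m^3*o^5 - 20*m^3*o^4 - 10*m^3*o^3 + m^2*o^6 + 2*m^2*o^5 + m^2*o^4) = -96*m^6*o^2 - 192*m^6*o - 96*m^6 + 40*m^5*o^3 + 80*m^5*o^2 + 40*m^5*o + 20*m^4*o^4 + 40*m^4*o^3 + 20*m^4*o^2 + 480*m^4 - 10*m^3*o^5 - 20*m^3*o^4 - 10*m^3*o^3 + 140*m^3*o + m^2*o^6 + 2*m^2*o^5 + m^2*o^4 - 265*m^2*o^2 + 70*m*o^3 - 5*o^4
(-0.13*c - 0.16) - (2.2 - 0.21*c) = 0.08*c - 2.36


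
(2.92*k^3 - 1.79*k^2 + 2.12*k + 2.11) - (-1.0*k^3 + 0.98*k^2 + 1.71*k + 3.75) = 3.92*k^3 - 2.77*k^2 + 0.41*k - 1.64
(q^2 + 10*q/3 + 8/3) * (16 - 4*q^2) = -4*q^4 - 40*q^3/3 + 16*q^2/3 + 160*q/3 + 128/3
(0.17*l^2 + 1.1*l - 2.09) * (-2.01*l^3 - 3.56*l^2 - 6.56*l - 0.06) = -0.3417*l^5 - 2.8162*l^4 - 0.830300000000001*l^3 + 0.214199999999999*l^2 + 13.6444*l + 0.1254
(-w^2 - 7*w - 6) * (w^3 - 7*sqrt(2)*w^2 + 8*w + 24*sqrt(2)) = -w^5 - 7*w^4 + 7*sqrt(2)*w^4 - 14*w^3 + 49*sqrt(2)*w^3 - 56*w^2 + 18*sqrt(2)*w^2 - 168*sqrt(2)*w - 48*w - 144*sqrt(2)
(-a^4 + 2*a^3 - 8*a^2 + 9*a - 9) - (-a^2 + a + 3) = -a^4 + 2*a^3 - 7*a^2 + 8*a - 12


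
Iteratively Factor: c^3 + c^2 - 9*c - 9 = (c + 1)*(c^2 - 9) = (c + 1)*(c + 3)*(c - 3)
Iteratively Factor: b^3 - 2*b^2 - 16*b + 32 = (b - 4)*(b^2 + 2*b - 8) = (b - 4)*(b + 4)*(b - 2)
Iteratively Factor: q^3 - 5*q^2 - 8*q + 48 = (q - 4)*(q^2 - q - 12) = (q - 4)*(q + 3)*(q - 4)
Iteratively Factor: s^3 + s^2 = (s)*(s^2 + s) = s^2*(s + 1)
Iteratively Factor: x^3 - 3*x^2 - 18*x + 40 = (x - 5)*(x^2 + 2*x - 8) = (x - 5)*(x + 4)*(x - 2)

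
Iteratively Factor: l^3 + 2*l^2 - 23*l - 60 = (l + 4)*(l^2 - 2*l - 15) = (l + 3)*(l + 4)*(l - 5)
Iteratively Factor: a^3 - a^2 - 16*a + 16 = (a - 4)*(a^2 + 3*a - 4) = (a - 4)*(a + 4)*(a - 1)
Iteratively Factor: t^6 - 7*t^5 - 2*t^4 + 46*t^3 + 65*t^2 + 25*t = (t + 1)*(t^5 - 8*t^4 + 6*t^3 + 40*t^2 + 25*t) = (t - 5)*(t + 1)*(t^4 - 3*t^3 - 9*t^2 - 5*t) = (t - 5)^2*(t + 1)*(t^3 + 2*t^2 + t) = (t - 5)^2*(t + 1)^2*(t^2 + t) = (t - 5)^2*(t + 1)^3*(t)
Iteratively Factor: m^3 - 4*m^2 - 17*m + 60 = (m + 4)*(m^2 - 8*m + 15) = (m - 3)*(m + 4)*(m - 5)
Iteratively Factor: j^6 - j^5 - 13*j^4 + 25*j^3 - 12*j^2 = (j + 4)*(j^5 - 5*j^4 + 7*j^3 - 3*j^2) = j*(j + 4)*(j^4 - 5*j^3 + 7*j^2 - 3*j) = j^2*(j + 4)*(j^3 - 5*j^2 + 7*j - 3) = j^2*(j - 1)*(j + 4)*(j^2 - 4*j + 3) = j^2*(j - 3)*(j - 1)*(j + 4)*(j - 1)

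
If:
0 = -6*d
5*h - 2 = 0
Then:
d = 0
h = 2/5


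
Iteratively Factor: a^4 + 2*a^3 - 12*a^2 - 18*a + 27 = (a + 3)*(a^3 - a^2 - 9*a + 9) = (a - 1)*(a + 3)*(a^2 - 9) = (a - 3)*(a - 1)*(a + 3)*(a + 3)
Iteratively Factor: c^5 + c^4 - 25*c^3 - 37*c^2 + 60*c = (c + 3)*(c^4 - 2*c^3 - 19*c^2 + 20*c) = c*(c + 3)*(c^3 - 2*c^2 - 19*c + 20) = c*(c - 1)*(c + 3)*(c^2 - c - 20) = c*(c - 1)*(c + 3)*(c + 4)*(c - 5)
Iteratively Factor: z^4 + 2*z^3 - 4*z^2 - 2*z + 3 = (z + 1)*(z^3 + z^2 - 5*z + 3) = (z + 1)*(z + 3)*(z^2 - 2*z + 1) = (z - 1)*(z + 1)*(z + 3)*(z - 1)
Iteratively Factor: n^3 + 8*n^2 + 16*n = (n)*(n^2 + 8*n + 16) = n*(n + 4)*(n + 4)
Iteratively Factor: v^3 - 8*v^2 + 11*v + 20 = (v - 5)*(v^2 - 3*v - 4) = (v - 5)*(v - 4)*(v + 1)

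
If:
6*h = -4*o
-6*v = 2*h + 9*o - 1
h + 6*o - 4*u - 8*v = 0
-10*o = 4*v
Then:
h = 1/11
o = -3/22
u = -19/22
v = 15/44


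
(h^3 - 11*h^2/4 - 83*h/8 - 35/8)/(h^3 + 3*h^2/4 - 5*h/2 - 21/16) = 2*(h - 5)/(2*h - 3)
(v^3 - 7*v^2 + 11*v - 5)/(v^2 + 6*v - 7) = (v^2 - 6*v + 5)/(v + 7)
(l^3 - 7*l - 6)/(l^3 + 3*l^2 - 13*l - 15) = (l + 2)/(l + 5)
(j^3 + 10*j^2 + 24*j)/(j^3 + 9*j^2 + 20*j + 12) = j*(j + 4)/(j^2 + 3*j + 2)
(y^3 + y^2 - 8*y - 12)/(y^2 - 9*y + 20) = (y^3 + y^2 - 8*y - 12)/(y^2 - 9*y + 20)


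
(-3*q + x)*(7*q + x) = -21*q^2 + 4*q*x + x^2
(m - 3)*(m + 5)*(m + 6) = m^3 + 8*m^2 - 3*m - 90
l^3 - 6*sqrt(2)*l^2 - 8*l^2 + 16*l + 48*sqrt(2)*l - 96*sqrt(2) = (l - 4)^2*(l - 6*sqrt(2))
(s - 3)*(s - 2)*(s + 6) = s^3 + s^2 - 24*s + 36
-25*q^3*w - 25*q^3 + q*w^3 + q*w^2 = (-5*q + w)*(5*q + w)*(q*w + q)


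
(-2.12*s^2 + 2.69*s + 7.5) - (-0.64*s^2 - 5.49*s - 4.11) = -1.48*s^2 + 8.18*s + 11.61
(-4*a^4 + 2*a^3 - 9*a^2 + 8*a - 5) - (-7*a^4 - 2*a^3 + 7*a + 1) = 3*a^4 + 4*a^3 - 9*a^2 + a - 6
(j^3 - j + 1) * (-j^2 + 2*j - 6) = -j^5 + 2*j^4 - 5*j^3 - 3*j^2 + 8*j - 6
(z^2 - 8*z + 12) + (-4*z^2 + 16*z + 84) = -3*z^2 + 8*z + 96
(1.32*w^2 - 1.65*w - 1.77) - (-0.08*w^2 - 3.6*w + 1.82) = 1.4*w^2 + 1.95*w - 3.59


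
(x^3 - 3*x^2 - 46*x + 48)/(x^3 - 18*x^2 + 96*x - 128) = (x^2 + 5*x - 6)/(x^2 - 10*x + 16)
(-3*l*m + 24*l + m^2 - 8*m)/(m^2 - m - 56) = (-3*l + m)/(m + 7)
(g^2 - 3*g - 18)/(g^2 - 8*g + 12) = (g + 3)/(g - 2)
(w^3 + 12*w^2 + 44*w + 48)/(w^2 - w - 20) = (w^2 + 8*w + 12)/(w - 5)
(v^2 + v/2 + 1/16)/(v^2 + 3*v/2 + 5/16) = (4*v + 1)/(4*v + 5)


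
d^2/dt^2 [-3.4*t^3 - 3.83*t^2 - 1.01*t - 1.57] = -20.4*t - 7.66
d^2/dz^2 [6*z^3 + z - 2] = 36*z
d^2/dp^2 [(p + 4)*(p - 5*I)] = 2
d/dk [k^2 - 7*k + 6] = 2*k - 7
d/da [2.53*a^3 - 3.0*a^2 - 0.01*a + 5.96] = 7.59*a^2 - 6.0*a - 0.01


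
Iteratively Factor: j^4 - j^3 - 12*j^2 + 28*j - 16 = (j + 4)*(j^3 - 5*j^2 + 8*j - 4) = (j - 1)*(j + 4)*(j^2 - 4*j + 4) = (j - 2)*(j - 1)*(j + 4)*(j - 2)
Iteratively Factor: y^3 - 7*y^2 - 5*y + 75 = (y + 3)*(y^2 - 10*y + 25) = (y - 5)*(y + 3)*(y - 5)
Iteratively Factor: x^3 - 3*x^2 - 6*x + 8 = (x - 1)*(x^2 - 2*x - 8) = (x - 4)*(x - 1)*(x + 2)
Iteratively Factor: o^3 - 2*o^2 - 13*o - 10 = (o + 2)*(o^2 - 4*o - 5) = (o + 1)*(o + 2)*(o - 5)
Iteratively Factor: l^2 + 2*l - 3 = (l - 1)*(l + 3)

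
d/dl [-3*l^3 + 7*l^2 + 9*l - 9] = -9*l^2 + 14*l + 9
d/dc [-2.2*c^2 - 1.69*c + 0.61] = -4.4*c - 1.69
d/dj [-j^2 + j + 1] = 1 - 2*j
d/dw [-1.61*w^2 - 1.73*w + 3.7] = -3.22*w - 1.73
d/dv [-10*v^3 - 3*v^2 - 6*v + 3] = -30*v^2 - 6*v - 6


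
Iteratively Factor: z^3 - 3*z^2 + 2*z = (z - 1)*(z^2 - 2*z) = (z - 2)*(z - 1)*(z)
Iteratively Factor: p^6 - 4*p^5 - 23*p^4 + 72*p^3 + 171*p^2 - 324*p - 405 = (p + 3)*(p^5 - 7*p^4 - 2*p^3 + 78*p^2 - 63*p - 135) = (p - 3)*(p + 3)*(p^4 - 4*p^3 - 14*p^2 + 36*p + 45) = (p - 3)^2*(p + 3)*(p^3 - p^2 - 17*p - 15) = (p - 3)^2*(p + 3)^2*(p^2 - 4*p - 5) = (p - 3)^2*(p + 1)*(p + 3)^2*(p - 5)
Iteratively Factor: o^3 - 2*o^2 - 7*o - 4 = (o - 4)*(o^2 + 2*o + 1) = (o - 4)*(o + 1)*(o + 1)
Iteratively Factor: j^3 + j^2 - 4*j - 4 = (j - 2)*(j^2 + 3*j + 2) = (j - 2)*(j + 2)*(j + 1)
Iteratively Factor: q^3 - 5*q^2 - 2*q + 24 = (q - 3)*(q^2 - 2*q - 8) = (q - 4)*(q - 3)*(q + 2)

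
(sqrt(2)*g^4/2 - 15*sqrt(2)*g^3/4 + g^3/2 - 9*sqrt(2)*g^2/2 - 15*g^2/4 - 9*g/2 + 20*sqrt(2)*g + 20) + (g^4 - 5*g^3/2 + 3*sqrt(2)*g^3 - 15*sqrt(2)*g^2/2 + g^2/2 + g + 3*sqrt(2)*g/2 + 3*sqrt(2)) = sqrt(2)*g^4/2 + g^4 - 2*g^3 - 3*sqrt(2)*g^3/4 - 12*sqrt(2)*g^2 - 13*g^2/4 - 7*g/2 + 43*sqrt(2)*g/2 + 3*sqrt(2) + 20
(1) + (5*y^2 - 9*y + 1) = 5*y^2 - 9*y + 2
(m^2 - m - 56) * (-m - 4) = -m^3 - 3*m^2 + 60*m + 224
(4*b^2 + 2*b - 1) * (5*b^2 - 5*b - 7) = 20*b^4 - 10*b^3 - 43*b^2 - 9*b + 7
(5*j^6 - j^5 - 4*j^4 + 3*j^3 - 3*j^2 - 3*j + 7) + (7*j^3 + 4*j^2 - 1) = 5*j^6 - j^5 - 4*j^4 + 10*j^3 + j^2 - 3*j + 6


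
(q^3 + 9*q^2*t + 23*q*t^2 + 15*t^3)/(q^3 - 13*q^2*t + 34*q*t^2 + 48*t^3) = (q^2 + 8*q*t + 15*t^2)/(q^2 - 14*q*t + 48*t^2)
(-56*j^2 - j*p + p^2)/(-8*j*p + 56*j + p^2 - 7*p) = (7*j + p)/(p - 7)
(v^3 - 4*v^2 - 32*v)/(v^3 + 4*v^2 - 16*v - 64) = v*(v - 8)/(v^2 - 16)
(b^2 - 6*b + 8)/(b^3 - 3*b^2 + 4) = (b - 4)/(b^2 - b - 2)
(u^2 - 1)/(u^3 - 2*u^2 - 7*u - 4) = (u - 1)/(u^2 - 3*u - 4)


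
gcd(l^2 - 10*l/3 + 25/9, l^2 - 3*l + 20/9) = l - 5/3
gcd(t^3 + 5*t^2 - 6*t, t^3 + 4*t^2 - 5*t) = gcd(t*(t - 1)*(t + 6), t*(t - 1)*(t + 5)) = t^2 - t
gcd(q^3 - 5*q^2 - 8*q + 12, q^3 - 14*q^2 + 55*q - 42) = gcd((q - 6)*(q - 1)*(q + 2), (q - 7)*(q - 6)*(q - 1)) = q^2 - 7*q + 6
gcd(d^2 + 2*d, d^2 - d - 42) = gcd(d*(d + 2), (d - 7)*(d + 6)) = 1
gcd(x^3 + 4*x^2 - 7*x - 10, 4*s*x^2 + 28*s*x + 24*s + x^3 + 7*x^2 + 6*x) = x + 1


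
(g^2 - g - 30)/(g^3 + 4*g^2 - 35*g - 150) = 1/(g + 5)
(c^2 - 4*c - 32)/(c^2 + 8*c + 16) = (c - 8)/(c + 4)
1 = 1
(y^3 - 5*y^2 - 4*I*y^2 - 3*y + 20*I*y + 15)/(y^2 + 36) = (y^3 - y^2*(5 + 4*I) + y*(-3 + 20*I) + 15)/(y^2 + 36)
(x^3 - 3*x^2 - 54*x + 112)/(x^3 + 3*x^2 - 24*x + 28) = (x - 8)/(x - 2)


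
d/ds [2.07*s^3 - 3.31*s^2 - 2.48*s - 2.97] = 6.21*s^2 - 6.62*s - 2.48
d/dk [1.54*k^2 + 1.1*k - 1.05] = 3.08*k + 1.1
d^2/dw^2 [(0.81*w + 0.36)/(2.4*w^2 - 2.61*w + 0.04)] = ((2.5002 - 11.664*w)*(2.4*w^2 - 2.61*w + 0.04) + (0.81*w + 0.36)*(4.8*w - 2.61)*(9.6*w - 5.22))/(2.4*w^2 - 2.61*w + 0.04)^3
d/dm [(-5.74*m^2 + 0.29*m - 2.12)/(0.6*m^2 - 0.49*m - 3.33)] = (2.6386*m^2 + 40.7724*m - 2.0045)/(0.36*m^4 - 0.588*m^3 - 3.7559*m^2 + 3.2634*m + 11.0889)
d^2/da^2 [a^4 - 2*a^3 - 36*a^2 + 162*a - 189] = 12*a^2 - 12*a - 72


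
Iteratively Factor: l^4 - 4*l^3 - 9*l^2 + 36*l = (l)*(l^3 - 4*l^2 - 9*l + 36) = l*(l + 3)*(l^2 - 7*l + 12) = l*(l - 3)*(l + 3)*(l - 4)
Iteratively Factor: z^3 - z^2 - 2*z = (z)*(z^2 - z - 2) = z*(z - 2)*(z + 1)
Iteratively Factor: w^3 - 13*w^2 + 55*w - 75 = (w - 5)*(w^2 - 8*w + 15) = (w - 5)^2*(w - 3)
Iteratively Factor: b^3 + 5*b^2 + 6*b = (b)*(b^2 + 5*b + 6) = b*(b + 2)*(b + 3)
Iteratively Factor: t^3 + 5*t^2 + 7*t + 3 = (t + 1)*(t^2 + 4*t + 3) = (t + 1)^2*(t + 3)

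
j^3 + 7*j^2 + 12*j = j*(j + 3)*(j + 4)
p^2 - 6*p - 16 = (p - 8)*(p + 2)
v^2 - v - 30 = (v - 6)*(v + 5)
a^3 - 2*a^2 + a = a*(a - 1)^2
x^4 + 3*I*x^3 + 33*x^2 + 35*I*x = x*(x - 5*I)*(x + I)*(x + 7*I)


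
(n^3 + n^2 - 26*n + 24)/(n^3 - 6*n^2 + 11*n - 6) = (n^2 + 2*n - 24)/(n^2 - 5*n + 6)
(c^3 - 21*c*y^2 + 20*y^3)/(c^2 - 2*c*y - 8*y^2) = (c^2 + 4*c*y - 5*y^2)/(c + 2*y)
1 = 1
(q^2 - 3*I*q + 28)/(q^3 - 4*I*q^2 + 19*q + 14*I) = (q + 4*I)/(q^2 + 3*I*q - 2)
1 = 1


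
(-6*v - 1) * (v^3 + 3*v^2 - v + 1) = -6*v^4 - 19*v^3 + 3*v^2 - 5*v - 1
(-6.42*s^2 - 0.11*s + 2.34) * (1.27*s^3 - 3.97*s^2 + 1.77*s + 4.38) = -8.1534*s^5 + 25.3477*s^4 - 7.9549*s^3 - 37.6041*s^2 + 3.66*s + 10.2492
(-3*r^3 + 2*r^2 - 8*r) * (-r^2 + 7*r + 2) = 3*r^5 - 23*r^4 + 16*r^3 - 52*r^2 - 16*r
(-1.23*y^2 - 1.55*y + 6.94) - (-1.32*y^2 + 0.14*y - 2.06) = 0.0900000000000001*y^2 - 1.69*y + 9.0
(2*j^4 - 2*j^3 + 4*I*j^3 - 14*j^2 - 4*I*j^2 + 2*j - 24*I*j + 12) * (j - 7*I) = 2*j^5 - 2*j^4 - 10*I*j^4 + 14*j^3 + 10*I*j^3 - 26*j^2 + 74*I*j^2 - 156*j - 14*I*j - 84*I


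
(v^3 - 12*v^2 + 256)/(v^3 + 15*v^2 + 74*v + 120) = (v^2 - 16*v + 64)/(v^2 + 11*v + 30)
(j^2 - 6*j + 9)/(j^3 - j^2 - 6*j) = (j - 3)/(j*(j + 2))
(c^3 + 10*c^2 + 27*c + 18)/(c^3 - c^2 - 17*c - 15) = (c + 6)/(c - 5)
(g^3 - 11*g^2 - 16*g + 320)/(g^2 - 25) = (g^2 - 16*g + 64)/(g - 5)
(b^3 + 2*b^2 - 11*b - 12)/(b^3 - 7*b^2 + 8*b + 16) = (b^2 + b - 12)/(b^2 - 8*b + 16)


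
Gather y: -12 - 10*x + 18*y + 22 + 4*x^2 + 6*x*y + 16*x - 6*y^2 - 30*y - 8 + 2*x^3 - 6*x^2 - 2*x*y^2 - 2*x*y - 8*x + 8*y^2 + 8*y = 2*x^3 - 2*x^2 - 2*x + y^2*(2 - 2*x) + y*(4*x - 4) + 2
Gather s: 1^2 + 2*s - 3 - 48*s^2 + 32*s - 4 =-48*s^2 + 34*s - 6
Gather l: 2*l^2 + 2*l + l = 2*l^2 + 3*l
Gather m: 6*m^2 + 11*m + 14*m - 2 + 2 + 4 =6*m^2 + 25*m + 4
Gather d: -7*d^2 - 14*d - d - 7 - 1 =-7*d^2 - 15*d - 8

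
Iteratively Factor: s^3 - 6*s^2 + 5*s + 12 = (s - 3)*(s^2 - 3*s - 4) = (s - 4)*(s - 3)*(s + 1)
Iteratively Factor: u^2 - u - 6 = (u + 2)*(u - 3)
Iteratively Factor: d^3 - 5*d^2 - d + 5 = (d + 1)*(d^2 - 6*d + 5) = (d - 5)*(d + 1)*(d - 1)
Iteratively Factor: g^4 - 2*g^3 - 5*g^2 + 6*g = (g - 1)*(g^3 - g^2 - 6*g) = (g - 1)*(g + 2)*(g^2 - 3*g) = (g - 3)*(g - 1)*(g + 2)*(g)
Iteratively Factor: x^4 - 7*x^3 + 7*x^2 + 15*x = (x)*(x^3 - 7*x^2 + 7*x + 15) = x*(x + 1)*(x^2 - 8*x + 15) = x*(x - 3)*(x + 1)*(x - 5)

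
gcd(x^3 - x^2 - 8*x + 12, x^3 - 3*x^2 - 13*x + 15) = x + 3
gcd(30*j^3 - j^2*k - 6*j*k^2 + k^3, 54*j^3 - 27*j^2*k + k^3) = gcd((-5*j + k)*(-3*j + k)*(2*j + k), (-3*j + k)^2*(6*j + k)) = 3*j - k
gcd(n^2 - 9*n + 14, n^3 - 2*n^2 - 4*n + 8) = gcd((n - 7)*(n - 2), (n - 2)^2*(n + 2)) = n - 2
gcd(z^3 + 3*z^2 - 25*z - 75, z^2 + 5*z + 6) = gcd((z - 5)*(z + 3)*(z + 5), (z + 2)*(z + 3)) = z + 3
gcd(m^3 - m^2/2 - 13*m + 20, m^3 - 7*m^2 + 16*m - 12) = m - 2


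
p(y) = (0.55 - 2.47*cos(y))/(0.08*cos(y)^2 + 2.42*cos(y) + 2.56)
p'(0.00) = 0.00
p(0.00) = -0.38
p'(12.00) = -0.19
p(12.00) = -0.33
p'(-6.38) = -0.03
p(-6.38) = -0.38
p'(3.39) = -21.67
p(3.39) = 10.17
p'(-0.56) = -0.18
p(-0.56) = -0.33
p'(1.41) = 0.87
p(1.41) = 0.05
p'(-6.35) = -0.02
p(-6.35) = -0.38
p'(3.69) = -12.67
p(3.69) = 4.80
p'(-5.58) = 0.25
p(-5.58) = -0.30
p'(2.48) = 9.35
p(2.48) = 3.57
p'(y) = (0.55 - 2.47*cos(y))*(0.16*sin(y)*cos(y) + 2.42*sin(y))/(0.08*cos(y)^2 + 2.42*cos(y) + 2.56)^2 + 2.47*sin(y)/(0.08*cos(y)^2 + 2.42*cos(y) + 2.56) = (-0.1976*cos(y)^2 + 0.088*cos(y) + 7.6542)*sin(y)/(0.0064*cos(y)^4 + 0.3872*cos(y)^3 + 6.266*cos(y)^2 + 12.3904*cos(y) + 6.5536)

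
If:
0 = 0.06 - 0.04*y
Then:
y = 1.50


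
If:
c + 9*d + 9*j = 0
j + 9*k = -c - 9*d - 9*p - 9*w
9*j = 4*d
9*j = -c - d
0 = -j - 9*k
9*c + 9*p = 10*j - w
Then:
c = 0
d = 0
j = 0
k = 0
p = 0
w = 0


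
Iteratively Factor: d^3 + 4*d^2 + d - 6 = (d + 3)*(d^2 + d - 2) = (d - 1)*(d + 3)*(d + 2)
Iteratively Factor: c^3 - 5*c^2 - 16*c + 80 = (c - 5)*(c^2 - 16) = (c - 5)*(c + 4)*(c - 4)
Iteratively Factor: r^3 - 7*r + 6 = (r + 3)*(r^2 - 3*r + 2) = (r - 2)*(r + 3)*(r - 1)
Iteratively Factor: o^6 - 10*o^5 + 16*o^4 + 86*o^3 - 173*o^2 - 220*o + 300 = (o - 3)*(o^5 - 7*o^4 - 5*o^3 + 71*o^2 + 40*o - 100) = (o - 3)*(o + 2)*(o^4 - 9*o^3 + 13*o^2 + 45*o - 50) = (o - 5)*(o - 3)*(o + 2)*(o^3 - 4*o^2 - 7*o + 10) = (o - 5)*(o - 3)*(o + 2)^2*(o^2 - 6*o + 5) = (o - 5)*(o - 3)*(o - 1)*(o + 2)^2*(o - 5)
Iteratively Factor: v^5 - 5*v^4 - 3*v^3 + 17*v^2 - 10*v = (v)*(v^4 - 5*v^3 - 3*v^2 + 17*v - 10) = v*(v - 1)*(v^3 - 4*v^2 - 7*v + 10) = v*(v - 1)*(v + 2)*(v^2 - 6*v + 5) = v*(v - 1)^2*(v + 2)*(v - 5)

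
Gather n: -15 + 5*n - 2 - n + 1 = 4*n - 16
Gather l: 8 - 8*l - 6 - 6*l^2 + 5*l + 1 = -6*l^2 - 3*l + 3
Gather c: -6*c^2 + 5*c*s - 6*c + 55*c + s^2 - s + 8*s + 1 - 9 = -6*c^2 + c*(5*s + 49) + s^2 + 7*s - 8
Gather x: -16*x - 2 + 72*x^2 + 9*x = 72*x^2 - 7*x - 2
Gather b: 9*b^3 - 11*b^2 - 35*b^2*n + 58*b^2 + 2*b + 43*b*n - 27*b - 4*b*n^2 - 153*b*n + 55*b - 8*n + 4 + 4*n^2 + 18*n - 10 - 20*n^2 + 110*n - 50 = 9*b^3 + b^2*(47 - 35*n) + b*(-4*n^2 - 110*n + 30) - 16*n^2 + 120*n - 56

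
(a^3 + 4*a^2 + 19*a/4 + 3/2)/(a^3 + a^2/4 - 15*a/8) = 2*(2*a^2 + 5*a + 2)/(a*(4*a - 5))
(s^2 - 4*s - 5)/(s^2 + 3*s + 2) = (s - 5)/(s + 2)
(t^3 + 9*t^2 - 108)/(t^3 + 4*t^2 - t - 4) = (t^3 + 9*t^2 - 108)/(t^3 + 4*t^2 - t - 4)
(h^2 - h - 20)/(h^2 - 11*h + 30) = (h + 4)/(h - 6)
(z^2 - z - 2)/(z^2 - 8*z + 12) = (z + 1)/(z - 6)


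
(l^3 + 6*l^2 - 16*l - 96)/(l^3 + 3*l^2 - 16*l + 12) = (l^2 - 16)/(l^2 - 3*l + 2)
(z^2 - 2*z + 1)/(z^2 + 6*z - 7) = (z - 1)/(z + 7)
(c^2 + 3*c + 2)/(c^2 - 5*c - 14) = (c + 1)/(c - 7)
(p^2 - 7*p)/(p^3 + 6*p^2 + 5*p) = (p - 7)/(p^2 + 6*p + 5)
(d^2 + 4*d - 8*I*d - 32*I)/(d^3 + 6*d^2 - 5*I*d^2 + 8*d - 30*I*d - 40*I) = (d - 8*I)/(d^2 + d*(2 - 5*I) - 10*I)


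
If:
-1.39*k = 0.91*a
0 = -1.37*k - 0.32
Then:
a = 0.36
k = -0.23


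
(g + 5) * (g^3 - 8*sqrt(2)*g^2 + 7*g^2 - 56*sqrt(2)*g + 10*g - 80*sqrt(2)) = g^4 - 8*sqrt(2)*g^3 + 12*g^3 - 96*sqrt(2)*g^2 + 45*g^2 - 360*sqrt(2)*g + 50*g - 400*sqrt(2)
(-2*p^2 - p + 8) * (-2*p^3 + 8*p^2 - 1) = 4*p^5 - 14*p^4 - 24*p^3 + 66*p^2 + p - 8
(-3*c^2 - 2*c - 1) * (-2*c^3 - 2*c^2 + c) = 6*c^5 + 10*c^4 + 3*c^3 - c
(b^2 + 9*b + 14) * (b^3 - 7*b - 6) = b^5 + 9*b^4 + 7*b^3 - 69*b^2 - 152*b - 84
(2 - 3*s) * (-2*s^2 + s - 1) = 6*s^3 - 7*s^2 + 5*s - 2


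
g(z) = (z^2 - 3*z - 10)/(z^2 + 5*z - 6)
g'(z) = (-2*z - 5)*(z^2 - 3*z - 10)/(z^2 + 5*z - 6)^2 + (2*z - 3)/(z^2 + 5*z - 6)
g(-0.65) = 0.86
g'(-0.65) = 0.85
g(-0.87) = 0.69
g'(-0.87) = 0.73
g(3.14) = -0.49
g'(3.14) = 0.45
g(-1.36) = 0.37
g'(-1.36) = 0.60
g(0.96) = 42.95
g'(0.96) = 1071.56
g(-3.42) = -1.05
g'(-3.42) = 1.03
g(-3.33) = -0.96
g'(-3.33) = 0.97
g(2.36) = -1.01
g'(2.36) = 1.02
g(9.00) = 0.37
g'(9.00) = 0.05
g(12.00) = 0.49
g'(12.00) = 0.03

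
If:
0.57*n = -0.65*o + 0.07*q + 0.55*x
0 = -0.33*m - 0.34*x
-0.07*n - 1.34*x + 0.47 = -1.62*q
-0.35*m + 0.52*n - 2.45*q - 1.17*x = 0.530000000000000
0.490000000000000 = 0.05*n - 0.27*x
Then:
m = -7.28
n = 47.98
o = -35.27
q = 7.63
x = 7.07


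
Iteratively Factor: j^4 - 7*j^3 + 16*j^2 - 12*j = (j - 2)*(j^3 - 5*j^2 + 6*j) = j*(j - 2)*(j^2 - 5*j + 6) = j*(j - 2)^2*(j - 3)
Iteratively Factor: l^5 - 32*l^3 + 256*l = (l)*(l^4 - 32*l^2 + 256) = l*(l + 4)*(l^3 - 4*l^2 - 16*l + 64) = l*(l + 4)^2*(l^2 - 8*l + 16) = l*(l - 4)*(l + 4)^2*(l - 4)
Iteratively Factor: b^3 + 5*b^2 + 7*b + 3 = (b + 1)*(b^2 + 4*b + 3) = (b + 1)^2*(b + 3)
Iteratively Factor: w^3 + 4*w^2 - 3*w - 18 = (w + 3)*(w^2 + w - 6) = (w + 3)^2*(w - 2)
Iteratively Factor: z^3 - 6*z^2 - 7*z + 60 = (z - 4)*(z^2 - 2*z - 15) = (z - 4)*(z + 3)*(z - 5)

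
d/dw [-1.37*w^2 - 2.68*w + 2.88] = -2.74*w - 2.68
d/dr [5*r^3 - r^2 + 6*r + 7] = 15*r^2 - 2*r + 6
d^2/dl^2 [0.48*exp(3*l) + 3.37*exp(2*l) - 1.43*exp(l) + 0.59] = (4.32*exp(2*l) + 13.48*exp(l) - 1.43)*exp(l)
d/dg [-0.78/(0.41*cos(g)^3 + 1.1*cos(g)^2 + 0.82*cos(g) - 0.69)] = (0.9594*sin(g)^2 - 1.716*cos(g) - 1.599)*sin(g)/(0.41*cos(g)^3 + 1.1*cos(g)^2 + 0.82*cos(g) - 0.69)^2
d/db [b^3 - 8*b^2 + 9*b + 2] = 3*b^2 - 16*b + 9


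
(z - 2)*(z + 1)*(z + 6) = z^3 + 5*z^2 - 8*z - 12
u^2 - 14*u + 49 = (u - 7)^2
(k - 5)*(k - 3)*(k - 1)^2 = k^4 - 10*k^3 + 32*k^2 - 38*k + 15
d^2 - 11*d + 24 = (d - 8)*(d - 3)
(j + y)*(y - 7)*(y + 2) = j*y^2 - 5*j*y - 14*j + y^3 - 5*y^2 - 14*y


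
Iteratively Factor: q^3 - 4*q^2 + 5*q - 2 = (q - 2)*(q^2 - 2*q + 1) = (q - 2)*(q - 1)*(q - 1)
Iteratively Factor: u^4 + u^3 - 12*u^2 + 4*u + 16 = (u - 2)*(u^3 + 3*u^2 - 6*u - 8) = (u - 2)*(u + 4)*(u^2 - u - 2) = (u - 2)^2*(u + 4)*(u + 1)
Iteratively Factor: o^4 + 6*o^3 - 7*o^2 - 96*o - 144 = (o + 3)*(o^3 + 3*o^2 - 16*o - 48) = (o + 3)^2*(o^2 - 16) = (o - 4)*(o + 3)^2*(o + 4)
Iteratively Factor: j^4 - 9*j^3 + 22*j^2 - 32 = (j - 4)*(j^3 - 5*j^2 + 2*j + 8) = (j - 4)*(j + 1)*(j^2 - 6*j + 8) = (j - 4)^2*(j + 1)*(j - 2)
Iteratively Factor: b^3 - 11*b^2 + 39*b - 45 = (b - 3)*(b^2 - 8*b + 15) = (b - 5)*(b - 3)*(b - 3)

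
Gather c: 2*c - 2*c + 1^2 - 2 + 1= 0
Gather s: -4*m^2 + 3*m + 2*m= -4*m^2 + 5*m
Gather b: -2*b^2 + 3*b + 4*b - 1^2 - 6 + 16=-2*b^2 + 7*b + 9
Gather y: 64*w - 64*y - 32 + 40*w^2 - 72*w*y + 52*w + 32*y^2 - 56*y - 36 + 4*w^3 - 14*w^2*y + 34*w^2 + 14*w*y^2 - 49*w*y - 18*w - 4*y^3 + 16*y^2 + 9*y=4*w^3 + 74*w^2 + 98*w - 4*y^3 + y^2*(14*w + 48) + y*(-14*w^2 - 121*w - 111) - 68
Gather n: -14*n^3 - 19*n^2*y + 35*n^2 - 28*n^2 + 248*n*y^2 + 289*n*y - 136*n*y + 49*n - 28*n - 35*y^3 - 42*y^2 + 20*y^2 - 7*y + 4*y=-14*n^3 + n^2*(7 - 19*y) + n*(248*y^2 + 153*y + 21) - 35*y^3 - 22*y^2 - 3*y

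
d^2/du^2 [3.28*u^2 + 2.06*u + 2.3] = 6.56000000000000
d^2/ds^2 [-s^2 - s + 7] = -2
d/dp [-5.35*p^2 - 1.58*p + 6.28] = -10.7*p - 1.58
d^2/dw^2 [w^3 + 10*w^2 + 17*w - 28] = 6*w + 20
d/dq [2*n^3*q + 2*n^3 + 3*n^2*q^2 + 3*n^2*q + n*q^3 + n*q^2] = n*(2*n^2 + 6*n*q + 3*n + 3*q^2 + 2*q)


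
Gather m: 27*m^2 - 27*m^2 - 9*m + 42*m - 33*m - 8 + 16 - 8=0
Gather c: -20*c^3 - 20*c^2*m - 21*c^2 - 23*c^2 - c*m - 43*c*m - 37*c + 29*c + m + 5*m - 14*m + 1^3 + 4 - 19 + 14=-20*c^3 + c^2*(-20*m - 44) + c*(-44*m - 8) - 8*m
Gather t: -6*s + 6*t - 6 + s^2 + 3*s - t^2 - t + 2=s^2 - 3*s - t^2 + 5*t - 4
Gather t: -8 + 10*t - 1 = 10*t - 9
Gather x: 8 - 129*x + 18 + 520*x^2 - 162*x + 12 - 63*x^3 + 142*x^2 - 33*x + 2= -63*x^3 + 662*x^2 - 324*x + 40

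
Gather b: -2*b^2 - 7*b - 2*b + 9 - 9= -2*b^2 - 9*b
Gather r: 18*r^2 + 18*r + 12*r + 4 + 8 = 18*r^2 + 30*r + 12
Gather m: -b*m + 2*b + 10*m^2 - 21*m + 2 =2*b + 10*m^2 + m*(-b - 21) + 2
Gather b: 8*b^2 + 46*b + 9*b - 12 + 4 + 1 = 8*b^2 + 55*b - 7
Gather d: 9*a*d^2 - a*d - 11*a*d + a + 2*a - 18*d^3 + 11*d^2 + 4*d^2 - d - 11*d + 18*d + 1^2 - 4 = 3*a - 18*d^3 + d^2*(9*a + 15) + d*(6 - 12*a) - 3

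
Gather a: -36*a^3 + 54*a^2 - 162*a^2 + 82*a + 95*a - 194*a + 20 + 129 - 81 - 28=-36*a^3 - 108*a^2 - 17*a + 40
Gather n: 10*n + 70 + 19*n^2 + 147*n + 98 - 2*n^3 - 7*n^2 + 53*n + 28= -2*n^3 + 12*n^2 + 210*n + 196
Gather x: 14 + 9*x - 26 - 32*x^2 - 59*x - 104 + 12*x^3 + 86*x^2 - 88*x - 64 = 12*x^3 + 54*x^2 - 138*x - 180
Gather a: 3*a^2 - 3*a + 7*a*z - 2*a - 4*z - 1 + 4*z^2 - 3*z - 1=3*a^2 + a*(7*z - 5) + 4*z^2 - 7*z - 2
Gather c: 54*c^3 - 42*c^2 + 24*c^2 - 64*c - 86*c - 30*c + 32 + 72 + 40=54*c^3 - 18*c^2 - 180*c + 144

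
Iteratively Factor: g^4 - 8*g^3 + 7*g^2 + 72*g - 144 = (g - 4)*(g^3 - 4*g^2 - 9*g + 36) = (g - 4)*(g + 3)*(g^2 - 7*g + 12) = (g - 4)^2*(g + 3)*(g - 3)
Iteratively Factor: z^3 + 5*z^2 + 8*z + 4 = (z + 1)*(z^2 + 4*z + 4) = (z + 1)*(z + 2)*(z + 2)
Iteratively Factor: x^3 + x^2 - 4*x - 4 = (x + 1)*(x^2 - 4) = (x + 1)*(x + 2)*(x - 2)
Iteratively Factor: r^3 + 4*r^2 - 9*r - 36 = (r + 4)*(r^2 - 9) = (r - 3)*(r + 4)*(r + 3)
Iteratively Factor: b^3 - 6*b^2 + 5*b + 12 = (b + 1)*(b^2 - 7*b + 12) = (b - 3)*(b + 1)*(b - 4)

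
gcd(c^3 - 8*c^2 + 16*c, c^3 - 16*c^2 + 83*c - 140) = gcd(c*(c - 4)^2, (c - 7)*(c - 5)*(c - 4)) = c - 4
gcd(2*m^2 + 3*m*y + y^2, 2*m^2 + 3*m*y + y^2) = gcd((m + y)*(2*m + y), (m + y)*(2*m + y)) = 2*m^2 + 3*m*y + y^2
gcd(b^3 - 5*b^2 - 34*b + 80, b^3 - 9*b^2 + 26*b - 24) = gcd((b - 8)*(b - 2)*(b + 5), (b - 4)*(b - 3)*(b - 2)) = b - 2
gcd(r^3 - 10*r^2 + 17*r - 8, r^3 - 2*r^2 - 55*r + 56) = r^2 - 9*r + 8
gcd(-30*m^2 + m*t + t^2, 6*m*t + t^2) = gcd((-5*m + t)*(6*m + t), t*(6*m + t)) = 6*m + t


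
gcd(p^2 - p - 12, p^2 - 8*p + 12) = 1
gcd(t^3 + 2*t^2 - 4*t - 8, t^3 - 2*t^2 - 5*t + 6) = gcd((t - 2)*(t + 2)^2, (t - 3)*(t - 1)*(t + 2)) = t + 2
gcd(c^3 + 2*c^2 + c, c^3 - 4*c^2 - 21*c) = c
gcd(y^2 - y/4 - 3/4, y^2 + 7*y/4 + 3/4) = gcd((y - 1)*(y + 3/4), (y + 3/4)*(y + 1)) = y + 3/4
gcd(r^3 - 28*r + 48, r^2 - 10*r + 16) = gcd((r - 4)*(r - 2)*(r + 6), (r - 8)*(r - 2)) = r - 2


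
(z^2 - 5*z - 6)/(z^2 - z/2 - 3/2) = 2*(z - 6)/(2*z - 3)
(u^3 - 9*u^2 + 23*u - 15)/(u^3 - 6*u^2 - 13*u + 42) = (u^3 - 9*u^2 + 23*u - 15)/(u^3 - 6*u^2 - 13*u + 42)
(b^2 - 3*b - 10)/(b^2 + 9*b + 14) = (b - 5)/(b + 7)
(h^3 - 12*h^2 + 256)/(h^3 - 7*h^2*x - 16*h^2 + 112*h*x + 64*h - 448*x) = (-h - 4)/(-h + 7*x)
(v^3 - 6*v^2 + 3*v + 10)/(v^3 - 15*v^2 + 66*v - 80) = (v + 1)/(v - 8)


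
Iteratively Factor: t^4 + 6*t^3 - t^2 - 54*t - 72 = (t + 3)*(t^3 + 3*t^2 - 10*t - 24) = (t + 3)*(t + 4)*(t^2 - t - 6) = (t - 3)*(t + 3)*(t + 4)*(t + 2)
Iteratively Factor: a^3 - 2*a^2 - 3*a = (a + 1)*(a^2 - 3*a) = a*(a + 1)*(a - 3)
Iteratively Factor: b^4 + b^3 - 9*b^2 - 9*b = (b + 3)*(b^3 - 2*b^2 - 3*b) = b*(b + 3)*(b^2 - 2*b - 3) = b*(b + 1)*(b + 3)*(b - 3)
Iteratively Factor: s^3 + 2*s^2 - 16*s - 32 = (s + 4)*(s^2 - 2*s - 8) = (s - 4)*(s + 4)*(s + 2)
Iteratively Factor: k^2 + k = (k)*(k + 1)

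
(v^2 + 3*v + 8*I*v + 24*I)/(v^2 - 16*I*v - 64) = (v^2 + v*(3 + 8*I) + 24*I)/(v^2 - 16*I*v - 64)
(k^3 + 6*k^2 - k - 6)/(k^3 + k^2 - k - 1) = (k + 6)/(k + 1)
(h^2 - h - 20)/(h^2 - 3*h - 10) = (h + 4)/(h + 2)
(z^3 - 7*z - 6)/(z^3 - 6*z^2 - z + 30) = (z + 1)/(z - 5)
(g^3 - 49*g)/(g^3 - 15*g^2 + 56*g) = (g + 7)/(g - 8)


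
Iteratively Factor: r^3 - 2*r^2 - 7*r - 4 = (r + 1)*(r^2 - 3*r - 4) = (r + 1)^2*(r - 4)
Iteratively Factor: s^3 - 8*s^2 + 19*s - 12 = (s - 4)*(s^2 - 4*s + 3) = (s - 4)*(s - 1)*(s - 3)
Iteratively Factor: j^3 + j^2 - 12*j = (j + 4)*(j^2 - 3*j) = (j - 3)*(j + 4)*(j)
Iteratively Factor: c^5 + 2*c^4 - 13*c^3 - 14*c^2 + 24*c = (c + 2)*(c^4 - 13*c^2 + 12*c) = (c + 2)*(c + 4)*(c^3 - 4*c^2 + 3*c) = c*(c + 2)*(c + 4)*(c^2 - 4*c + 3) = c*(c - 3)*(c + 2)*(c + 4)*(c - 1)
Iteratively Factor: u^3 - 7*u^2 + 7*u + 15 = (u - 5)*(u^2 - 2*u - 3) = (u - 5)*(u + 1)*(u - 3)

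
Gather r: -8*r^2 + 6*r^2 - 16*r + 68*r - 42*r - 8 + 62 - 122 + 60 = -2*r^2 + 10*r - 8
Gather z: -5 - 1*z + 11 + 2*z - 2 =z + 4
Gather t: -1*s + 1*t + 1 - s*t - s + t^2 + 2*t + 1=-2*s + t^2 + t*(3 - s) + 2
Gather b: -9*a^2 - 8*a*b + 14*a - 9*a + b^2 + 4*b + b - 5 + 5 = -9*a^2 + 5*a + b^2 + b*(5 - 8*a)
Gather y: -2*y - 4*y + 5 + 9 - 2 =12 - 6*y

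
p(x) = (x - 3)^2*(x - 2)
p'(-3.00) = 96.00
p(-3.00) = -180.00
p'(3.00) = 0.00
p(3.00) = 0.00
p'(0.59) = 12.60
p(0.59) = -8.19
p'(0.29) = 16.61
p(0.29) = -12.56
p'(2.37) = -0.07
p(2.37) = 0.15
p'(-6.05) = 227.61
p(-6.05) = -659.32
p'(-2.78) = 88.67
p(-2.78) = -159.69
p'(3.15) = 0.37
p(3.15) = 0.03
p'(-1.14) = 43.14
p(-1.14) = -53.82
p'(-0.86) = 36.98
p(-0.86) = -42.61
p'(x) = (x - 3)^2 + (x - 2)*(2*x - 6) = (x - 3)*(3*x - 7)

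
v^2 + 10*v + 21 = (v + 3)*(v + 7)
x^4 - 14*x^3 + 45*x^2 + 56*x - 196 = (x - 7)^2*(x - 2)*(x + 2)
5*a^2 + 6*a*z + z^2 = (a + z)*(5*a + z)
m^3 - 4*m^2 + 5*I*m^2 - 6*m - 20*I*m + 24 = (m - 4)*(m + 2*I)*(m + 3*I)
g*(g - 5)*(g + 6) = g^3 + g^2 - 30*g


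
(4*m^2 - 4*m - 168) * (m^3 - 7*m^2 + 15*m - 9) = 4*m^5 - 32*m^4 - 80*m^3 + 1080*m^2 - 2484*m + 1512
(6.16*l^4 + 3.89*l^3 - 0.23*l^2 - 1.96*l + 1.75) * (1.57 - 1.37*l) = -8.4392*l^5 + 4.3419*l^4 + 6.4224*l^3 + 2.3241*l^2 - 5.4747*l + 2.7475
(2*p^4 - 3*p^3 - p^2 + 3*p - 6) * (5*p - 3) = 10*p^5 - 21*p^4 + 4*p^3 + 18*p^2 - 39*p + 18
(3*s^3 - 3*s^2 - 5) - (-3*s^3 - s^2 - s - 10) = 6*s^3 - 2*s^2 + s + 5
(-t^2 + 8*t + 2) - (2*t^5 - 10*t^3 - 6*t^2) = -2*t^5 + 10*t^3 + 5*t^2 + 8*t + 2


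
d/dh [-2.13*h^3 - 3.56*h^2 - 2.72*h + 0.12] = -6.39*h^2 - 7.12*h - 2.72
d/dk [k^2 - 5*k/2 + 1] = 2*k - 5/2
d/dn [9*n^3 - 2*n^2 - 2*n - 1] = 27*n^2 - 4*n - 2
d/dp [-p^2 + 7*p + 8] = 7 - 2*p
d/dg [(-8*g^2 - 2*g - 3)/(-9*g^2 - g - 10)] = (-10*g^2 + 106*g + 17)/(81*g^4 + 18*g^3 + 181*g^2 + 20*g + 100)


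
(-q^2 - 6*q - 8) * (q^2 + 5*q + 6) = -q^4 - 11*q^3 - 44*q^2 - 76*q - 48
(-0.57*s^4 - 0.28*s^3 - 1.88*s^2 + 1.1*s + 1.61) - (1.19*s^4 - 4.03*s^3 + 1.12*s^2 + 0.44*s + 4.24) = -1.76*s^4 + 3.75*s^3 - 3.0*s^2 + 0.66*s - 2.63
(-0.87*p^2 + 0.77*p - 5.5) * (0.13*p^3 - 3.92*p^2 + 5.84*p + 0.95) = -0.1131*p^5 + 3.5105*p^4 - 8.8142*p^3 + 25.2303*p^2 - 31.3885*p - 5.225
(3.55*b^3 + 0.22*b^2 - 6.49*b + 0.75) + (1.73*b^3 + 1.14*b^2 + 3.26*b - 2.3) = 5.28*b^3 + 1.36*b^2 - 3.23*b - 1.55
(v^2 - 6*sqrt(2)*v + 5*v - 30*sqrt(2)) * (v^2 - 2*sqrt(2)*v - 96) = v^4 - 8*sqrt(2)*v^3 + 5*v^3 - 72*v^2 - 40*sqrt(2)*v^2 - 360*v + 576*sqrt(2)*v + 2880*sqrt(2)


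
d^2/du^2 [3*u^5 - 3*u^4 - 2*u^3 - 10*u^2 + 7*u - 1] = 60*u^3 - 36*u^2 - 12*u - 20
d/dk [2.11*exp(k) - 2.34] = 2.11*exp(k)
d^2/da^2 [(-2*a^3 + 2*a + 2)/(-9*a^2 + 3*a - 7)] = 12*(-45*a^3 - 102*a^2 + 139*a + 11)/(729*a^6 - 729*a^5 + 1944*a^4 - 1161*a^3 + 1512*a^2 - 441*a + 343)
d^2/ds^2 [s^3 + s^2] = 6*s + 2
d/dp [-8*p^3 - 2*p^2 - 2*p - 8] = -24*p^2 - 4*p - 2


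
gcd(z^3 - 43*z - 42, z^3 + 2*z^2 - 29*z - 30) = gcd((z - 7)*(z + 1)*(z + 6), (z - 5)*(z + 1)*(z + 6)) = z^2 + 7*z + 6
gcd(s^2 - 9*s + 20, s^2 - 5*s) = s - 5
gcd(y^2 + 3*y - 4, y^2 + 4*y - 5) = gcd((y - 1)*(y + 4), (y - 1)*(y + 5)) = y - 1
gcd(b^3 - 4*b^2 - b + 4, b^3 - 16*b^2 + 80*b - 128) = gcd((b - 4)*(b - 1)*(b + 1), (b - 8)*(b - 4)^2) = b - 4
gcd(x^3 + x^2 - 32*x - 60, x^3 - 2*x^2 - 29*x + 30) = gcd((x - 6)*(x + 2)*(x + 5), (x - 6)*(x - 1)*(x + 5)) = x^2 - x - 30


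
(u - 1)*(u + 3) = u^2 + 2*u - 3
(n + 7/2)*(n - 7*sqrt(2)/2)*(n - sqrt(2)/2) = n^3 - 4*sqrt(2)*n^2 + 7*n^2/2 - 14*sqrt(2)*n + 7*n/2 + 49/4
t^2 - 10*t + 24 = (t - 6)*(t - 4)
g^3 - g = g*(g - 1)*(g + 1)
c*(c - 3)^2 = c^3 - 6*c^2 + 9*c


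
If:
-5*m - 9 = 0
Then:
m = -9/5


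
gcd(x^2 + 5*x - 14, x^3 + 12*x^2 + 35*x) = x + 7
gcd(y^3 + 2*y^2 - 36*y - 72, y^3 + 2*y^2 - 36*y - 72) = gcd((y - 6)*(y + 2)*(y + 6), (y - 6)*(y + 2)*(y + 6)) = y^3 + 2*y^2 - 36*y - 72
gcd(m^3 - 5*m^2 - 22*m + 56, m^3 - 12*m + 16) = m^2 + 2*m - 8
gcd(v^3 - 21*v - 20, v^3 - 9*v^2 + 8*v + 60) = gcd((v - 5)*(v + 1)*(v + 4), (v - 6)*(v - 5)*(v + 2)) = v - 5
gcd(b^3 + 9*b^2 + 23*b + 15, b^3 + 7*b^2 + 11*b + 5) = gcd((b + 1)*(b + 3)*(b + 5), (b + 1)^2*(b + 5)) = b^2 + 6*b + 5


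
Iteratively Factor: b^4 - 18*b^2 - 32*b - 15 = (b + 3)*(b^3 - 3*b^2 - 9*b - 5) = (b - 5)*(b + 3)*(b^2 + 2*b + 1) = (b - 5)*(b + 1)*(b + 3)*(b + 1)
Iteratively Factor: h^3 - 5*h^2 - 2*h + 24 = (h + 2)*(h^2 - 7*h + 12) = (h - 4)*(h + 2)*(h - 3)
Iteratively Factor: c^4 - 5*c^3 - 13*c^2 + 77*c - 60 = (c - 1)*(c^3 - 4*c^2 - 17*c + 60) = (c - 1)*(c + 4)*(c^2 - 8*c + 15) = (c - 3)*(c - 1)*(c + 4)*(c - 5)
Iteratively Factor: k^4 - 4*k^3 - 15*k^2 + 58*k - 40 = (k - 2)*(k^3 - 2*k^2 - 19*k + 20) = (k - 5)*(k - 2)*(k^2 + 3*k - 4) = (k - 5)*(k - 2)*(k + 4)*(k - 1)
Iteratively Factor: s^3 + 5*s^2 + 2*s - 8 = (s - 1)*(s^2 + 6*s + 8) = (s - 1)*(s + 2)*(s + 4)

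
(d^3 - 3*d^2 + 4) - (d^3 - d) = -3*d^2 + d + 4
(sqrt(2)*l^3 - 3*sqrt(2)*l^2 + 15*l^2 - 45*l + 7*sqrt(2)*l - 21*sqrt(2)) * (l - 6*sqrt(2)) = sqrt(2)*l^4 - 3*sqrt(2)*l^3 + 3*l^3 - 83*sqrt(2)*l^2 - 9*l^2 - 84*l + 249*sqrt(2)*l + 252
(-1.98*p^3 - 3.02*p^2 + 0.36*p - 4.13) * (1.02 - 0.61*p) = 1.2078*p^4 - 0.1774*p^3 - 3.3*p^2 + 2.8865*p - 4.2126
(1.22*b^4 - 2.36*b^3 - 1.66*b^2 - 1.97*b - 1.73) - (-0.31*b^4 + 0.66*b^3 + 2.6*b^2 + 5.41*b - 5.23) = 1.53*b^4 - 3.02*b^3 - 4.26*b^2 - 7.38*b + 3.5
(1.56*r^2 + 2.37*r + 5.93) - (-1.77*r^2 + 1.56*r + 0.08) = 3.33*r^2 + 0.81*r + 5.85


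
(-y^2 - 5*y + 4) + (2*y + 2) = -y^2 - 3*y + 6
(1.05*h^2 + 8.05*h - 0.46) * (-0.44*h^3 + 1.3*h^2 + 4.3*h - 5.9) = -0.462*h^5 - 2.177*h^4 + 15.1824*h^3 + 27.822*h^2 - 49.473*h + 2.714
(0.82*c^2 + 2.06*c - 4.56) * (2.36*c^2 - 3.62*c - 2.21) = 1.9352*c^4 + 1.8932*c^3 - 20.031*c^2 + 11.9546*c + 10.0776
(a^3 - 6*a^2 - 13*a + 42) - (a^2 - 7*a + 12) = a^3 - 7*a^2 - 6*a + 30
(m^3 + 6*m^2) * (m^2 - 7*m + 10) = m^5 - m^4 - 32*m^3 + 60*m^2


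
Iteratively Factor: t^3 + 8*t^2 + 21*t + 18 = (t + 3)*(t^2 + 5*t + 6) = (t + 3)^2*(t + 2)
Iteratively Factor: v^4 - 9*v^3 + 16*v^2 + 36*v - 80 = (v - 5)*(v^3 - 4*v^2 - 4*v + 16) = (v - 5)*(v + 2)*(v^2 - 6*v + 8) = (v - 5)*(v - 2)*(v + 2)*(v - 4)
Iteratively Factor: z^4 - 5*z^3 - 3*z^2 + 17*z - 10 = (z + 2)*(z^3 - 7*z^2 + 11*z - 5) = (z - 1)*(z + 2)*(z^2 - 6*z + 5) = (z - 1)^2*(z + 2)*(z - 5)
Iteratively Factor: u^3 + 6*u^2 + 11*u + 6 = (u + 3)*(u^2 + 3*u + 2) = (u + 1)*(u + 3)*(u + 2)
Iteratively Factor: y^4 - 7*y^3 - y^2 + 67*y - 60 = (y - 1)*(y^3 - 6*y^2 - 7*y + 60) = (y - 4)*(y - 1)*(y^2 - 2*y - 15) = (y - 4)*(y - 1)*(y + 3)*(y - 5)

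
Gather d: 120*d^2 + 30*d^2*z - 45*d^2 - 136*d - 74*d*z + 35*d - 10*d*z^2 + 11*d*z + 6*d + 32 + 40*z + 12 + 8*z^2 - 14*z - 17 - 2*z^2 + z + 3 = d^2*(30*z + 75) + d*(-10*z^2 - 63*z - 95) + 6*z^2 + 27*z + 30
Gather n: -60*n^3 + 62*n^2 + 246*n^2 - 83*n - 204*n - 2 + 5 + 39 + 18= -60*n^3 + 308*n^2 - 287*n + 60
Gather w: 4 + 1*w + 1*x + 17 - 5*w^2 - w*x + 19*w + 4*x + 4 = -5*w^2 + w*(20 - x) + 5*x + 25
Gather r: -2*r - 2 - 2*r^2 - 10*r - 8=-2*r^2 - 12*r - 10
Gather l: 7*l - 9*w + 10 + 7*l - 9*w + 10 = 14*l - 18*w + 20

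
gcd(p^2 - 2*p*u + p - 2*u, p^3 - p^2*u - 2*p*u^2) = p - 2*u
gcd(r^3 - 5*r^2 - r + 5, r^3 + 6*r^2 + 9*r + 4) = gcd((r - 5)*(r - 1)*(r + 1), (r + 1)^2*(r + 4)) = r + 1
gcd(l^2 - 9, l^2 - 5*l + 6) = l - 3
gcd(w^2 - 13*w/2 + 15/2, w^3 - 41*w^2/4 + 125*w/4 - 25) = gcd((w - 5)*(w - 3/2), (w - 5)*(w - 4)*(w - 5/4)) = w - 5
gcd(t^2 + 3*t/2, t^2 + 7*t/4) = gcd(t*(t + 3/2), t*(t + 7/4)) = t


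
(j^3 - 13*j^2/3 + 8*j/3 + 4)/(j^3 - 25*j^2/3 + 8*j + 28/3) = (j - 3)/(j - 7)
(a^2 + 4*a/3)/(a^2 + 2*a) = (a + 4/3)/(a + 2)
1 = 1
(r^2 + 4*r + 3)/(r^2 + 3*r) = (r + 1)/r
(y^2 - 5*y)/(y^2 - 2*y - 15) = y/(y + 3)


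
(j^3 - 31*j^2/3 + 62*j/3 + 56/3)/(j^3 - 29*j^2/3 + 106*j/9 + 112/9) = 3*(j^2 - 11*j + 28)/(3*j^2 - 31*j + 56)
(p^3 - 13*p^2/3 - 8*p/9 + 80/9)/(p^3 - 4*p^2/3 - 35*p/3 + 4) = (9*p^2 - 3*p - 20)/(3*(3*p^2 + 8*p - 3))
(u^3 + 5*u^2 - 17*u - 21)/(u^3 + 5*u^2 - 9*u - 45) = (u^2 + 8*u + 7)/(u^2 + 8*u + 15)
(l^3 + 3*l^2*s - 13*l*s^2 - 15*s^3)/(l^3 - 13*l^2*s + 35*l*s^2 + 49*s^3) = (l^2 + 2*l*s - 15*s^2)/(l^2 - 14*l*s + 49*s^2)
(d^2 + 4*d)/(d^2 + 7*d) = (d + 4)/(d + 7)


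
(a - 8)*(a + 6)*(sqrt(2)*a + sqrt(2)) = sqrt(2)*a^3 - sqrt(2)*a^2 - 50*sqrt(2)*a - 48*sqrt(2)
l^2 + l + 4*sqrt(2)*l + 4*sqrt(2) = (l + 1)*(l + 4*sqrt(2))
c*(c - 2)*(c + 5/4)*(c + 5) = c^4 + 17*c^3/4 - 25*c^2/4 - 25*c/2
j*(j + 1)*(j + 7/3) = j^3 + 10*j^2/3 + 7*j/3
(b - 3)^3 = b^3 - 9*b^2 + 27*b - 27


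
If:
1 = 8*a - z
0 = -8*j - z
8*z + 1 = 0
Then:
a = 7/64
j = 1/64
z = -1/8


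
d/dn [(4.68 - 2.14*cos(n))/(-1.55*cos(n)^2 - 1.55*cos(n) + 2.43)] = (3.317*cos(n)^2 - 14.508*cos(n) - 2.0538)*sin(n)/(2.4025*cos(n)^4 + 4.805*cos(n)^3 - 5.1305*cos(n)^2 - 7.533*cos(n) + 5.9049)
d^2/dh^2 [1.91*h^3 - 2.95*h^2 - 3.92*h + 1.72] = 11.46*h - 5.9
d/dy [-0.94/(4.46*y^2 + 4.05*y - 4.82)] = (8.3848*y + 3.807)/(4.46*y^2 + 4.05*y - 4.82)^2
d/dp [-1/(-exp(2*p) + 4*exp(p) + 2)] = 2*(2 - exp(p))*exp(p)/(-exp(2*p) + 4*exp(p) + 2)^2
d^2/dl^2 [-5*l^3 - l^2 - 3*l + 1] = -30*l - 2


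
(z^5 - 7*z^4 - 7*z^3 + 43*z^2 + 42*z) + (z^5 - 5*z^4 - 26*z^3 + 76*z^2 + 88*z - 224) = 2*z^5 - 12*z^4 - 33*z^3 + 119*z^2 + 130*z - 224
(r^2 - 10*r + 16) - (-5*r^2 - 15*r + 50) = 6*r^2 + 5*r - 34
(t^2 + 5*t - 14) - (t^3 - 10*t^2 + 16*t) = -t^3 + 11*t^2 - 11*t - 14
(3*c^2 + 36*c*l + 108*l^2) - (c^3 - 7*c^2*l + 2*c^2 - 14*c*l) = -c^3 + 7*c^2*l + c^2 + 50*c*l + 108*l^2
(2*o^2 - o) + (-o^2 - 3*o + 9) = o^2 - 4*o + 9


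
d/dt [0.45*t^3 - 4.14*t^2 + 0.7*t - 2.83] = 1.35*t^2 - 8.28*t + 0.7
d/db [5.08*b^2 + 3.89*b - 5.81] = 10.16*b + 3.89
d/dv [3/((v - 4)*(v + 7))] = 3*(-2*v - 3)/(v^4 + 6*v^3 - 47*v^2 - 168*v + 784)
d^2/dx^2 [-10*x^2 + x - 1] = -20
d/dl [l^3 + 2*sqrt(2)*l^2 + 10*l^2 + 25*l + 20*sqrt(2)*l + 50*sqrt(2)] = 3*l^2 + 4*sqrt(2)*l + 20*l + 25 + 20*sqrt(2)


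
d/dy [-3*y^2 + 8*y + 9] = 8 - 6*y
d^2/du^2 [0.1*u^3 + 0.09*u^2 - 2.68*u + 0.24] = 0.6*u + 0.18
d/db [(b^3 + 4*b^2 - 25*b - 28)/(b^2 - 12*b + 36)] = (b^3 - 18*b^2 - 23*b + 206)/(b^3 - 18*b^2 + 108*b - 216)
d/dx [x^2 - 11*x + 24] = 2*x - 11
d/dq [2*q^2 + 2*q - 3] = 4*q + 2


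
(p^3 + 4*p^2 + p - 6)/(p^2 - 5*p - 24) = (p^2 + p - 2)/(p - 8)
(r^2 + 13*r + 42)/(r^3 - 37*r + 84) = (r + 6)/(r^2 - 7*r + 12)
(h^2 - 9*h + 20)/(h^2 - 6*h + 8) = (h - 5)/(h - 2)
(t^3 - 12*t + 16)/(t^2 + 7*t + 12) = (t^2 - 4*t + 4)/(t + 3)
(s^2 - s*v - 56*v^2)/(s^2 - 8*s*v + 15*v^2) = (s^2 - s*v - 56*v^2)/(s^2 - 8*s*v + 15*v^2)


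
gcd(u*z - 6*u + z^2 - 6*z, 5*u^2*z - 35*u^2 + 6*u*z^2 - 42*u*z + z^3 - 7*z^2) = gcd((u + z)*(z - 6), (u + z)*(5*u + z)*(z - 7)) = u + z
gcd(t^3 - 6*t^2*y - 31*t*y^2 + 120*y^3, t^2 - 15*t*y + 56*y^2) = -t + 8*y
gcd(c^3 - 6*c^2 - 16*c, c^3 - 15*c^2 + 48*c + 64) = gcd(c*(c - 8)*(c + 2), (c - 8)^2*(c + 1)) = c - 8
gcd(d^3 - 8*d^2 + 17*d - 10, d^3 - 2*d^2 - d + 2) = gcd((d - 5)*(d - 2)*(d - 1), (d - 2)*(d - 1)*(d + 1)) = d^2 - 3*d + 2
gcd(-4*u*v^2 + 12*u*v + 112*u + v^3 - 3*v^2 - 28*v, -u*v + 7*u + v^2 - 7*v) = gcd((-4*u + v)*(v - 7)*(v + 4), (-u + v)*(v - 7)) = v - 7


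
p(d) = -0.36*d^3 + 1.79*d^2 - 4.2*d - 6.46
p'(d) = -1.08*d^2 + 3.58*d - 4.2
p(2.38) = -11.17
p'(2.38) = -1.80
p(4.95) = -27.05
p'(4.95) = -12.94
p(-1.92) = 10.75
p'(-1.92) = -15.05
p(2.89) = -12.34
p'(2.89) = -2.87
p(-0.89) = -1.05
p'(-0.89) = -8.24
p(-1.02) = 0.07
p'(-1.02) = -8.98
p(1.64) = -10.12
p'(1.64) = -1.23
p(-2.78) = 26.78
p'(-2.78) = -22.50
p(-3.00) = 31.97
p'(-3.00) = -24.66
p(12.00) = -421.18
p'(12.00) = -116.76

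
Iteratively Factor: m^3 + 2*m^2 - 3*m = (m)*(m^2 + 2*m - 3) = m*(m - 1)*(m + 3)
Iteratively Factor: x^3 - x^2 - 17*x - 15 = (x + 3)*(x^2 - 4*x - 5) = (x - 5)*(x + 3)*(x + 1)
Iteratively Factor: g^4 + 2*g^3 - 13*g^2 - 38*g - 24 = (g + 3)*(g^3 - g^2 - 10*g - 8) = (g - 4)*(g + 3)*(g^2 + 3*g + 2) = (g - 4)*(g + 1)*(g + 3)*(g + 2)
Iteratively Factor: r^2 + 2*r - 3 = (r + 3)*(r - 1)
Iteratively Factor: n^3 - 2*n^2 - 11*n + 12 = (n - 4)*(n^2 + 2*n - 3) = (n - 4)*(n - 1)*(n + 3)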